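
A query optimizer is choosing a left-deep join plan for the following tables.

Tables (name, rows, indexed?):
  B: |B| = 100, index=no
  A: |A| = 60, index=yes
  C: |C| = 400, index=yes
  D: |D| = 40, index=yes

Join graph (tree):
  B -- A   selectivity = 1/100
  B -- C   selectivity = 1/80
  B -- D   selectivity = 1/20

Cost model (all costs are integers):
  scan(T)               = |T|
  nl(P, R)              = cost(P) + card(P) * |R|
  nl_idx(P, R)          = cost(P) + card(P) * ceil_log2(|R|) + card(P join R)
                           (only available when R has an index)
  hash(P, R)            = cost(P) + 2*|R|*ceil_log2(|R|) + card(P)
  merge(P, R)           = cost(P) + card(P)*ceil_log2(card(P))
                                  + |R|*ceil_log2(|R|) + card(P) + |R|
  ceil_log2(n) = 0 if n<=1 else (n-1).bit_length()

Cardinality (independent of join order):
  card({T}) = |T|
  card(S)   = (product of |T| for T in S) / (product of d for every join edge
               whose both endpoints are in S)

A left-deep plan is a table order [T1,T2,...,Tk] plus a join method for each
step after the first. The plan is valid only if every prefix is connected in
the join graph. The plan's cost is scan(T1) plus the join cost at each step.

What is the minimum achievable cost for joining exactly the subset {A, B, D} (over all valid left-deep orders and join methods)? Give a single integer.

Selinger DP over subsets of {A,B,D}:
  {B}: scan cost=100, card=100
  {A}: scan cost=60, card=60
  {D}: scan cost=40, card=40
  {AB}: card=60; try (A,nl_idx)→760, (A,hash)→920, (B,merge)→1280, (A,merge)→1320, (B,hash)→1520, (B,nl)→6060 …(+1); best=760 via (A,nl_idx)
  {BD}: card=200; try (D,hash)→680, (D,nl_idx)→900, (B,merge)→1120, (D,merge)→1180, (B,hash)→1480, (B,nl)→4040 …(+1); best=680 via (D,hash)
  {ABD}: card=120; try (D,nl_idx)→1240, (D,hash)→1300, (D,merge)→1460, (A,hash)→1600, (A,nl_idx)→2000, (A,merge)→2900 …(+2); best=1240 via (D,nl_idx)

1240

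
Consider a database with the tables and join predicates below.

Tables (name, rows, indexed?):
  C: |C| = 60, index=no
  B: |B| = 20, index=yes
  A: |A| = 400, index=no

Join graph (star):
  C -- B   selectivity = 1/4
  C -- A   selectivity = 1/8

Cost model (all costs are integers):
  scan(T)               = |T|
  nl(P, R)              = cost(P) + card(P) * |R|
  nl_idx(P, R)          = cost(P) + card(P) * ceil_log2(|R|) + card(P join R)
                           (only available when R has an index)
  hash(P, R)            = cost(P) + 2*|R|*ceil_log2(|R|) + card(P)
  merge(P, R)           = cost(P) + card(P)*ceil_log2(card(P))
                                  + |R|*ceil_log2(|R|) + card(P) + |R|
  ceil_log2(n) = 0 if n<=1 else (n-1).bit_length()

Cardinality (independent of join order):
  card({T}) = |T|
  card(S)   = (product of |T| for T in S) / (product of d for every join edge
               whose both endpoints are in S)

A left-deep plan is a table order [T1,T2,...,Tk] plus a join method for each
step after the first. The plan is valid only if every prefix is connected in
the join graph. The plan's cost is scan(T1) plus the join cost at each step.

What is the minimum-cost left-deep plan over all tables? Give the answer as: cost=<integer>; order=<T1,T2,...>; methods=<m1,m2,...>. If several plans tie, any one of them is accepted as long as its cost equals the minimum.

cost=4720; order=A,C,B; methods=hash,hash

Selinger DP (subsets sized 1..n):
  {C}: scan cost=60, card=60
  {B}: scan cost=20, card=20
  {A}: scan cost=400, card=400
  {BC}: card=300; try (B,hash)→320, (C,merge)→560, (B,merge)→600, (B,nl_idx)→660, (C,hash)→760, (C,nl)→1220 …(+1); best=320 via (B,hash)
  {AC}: card=3000; try (C,hash)→1520, (A,merge)→4480, (C,merge)→4820, (A,hash)→7320, (A,nl)→24060, (C,nl)→24400; best=1520 via (C,hash)
  {ABC}: card=15000; try (B,hash)→4720, (A,merge)→7320, (A,hash)→7820, (B,nl_idx)→31520, (B,merge)→40640, (B,nl)→61520 …(+1); best=4720 via (B,hash)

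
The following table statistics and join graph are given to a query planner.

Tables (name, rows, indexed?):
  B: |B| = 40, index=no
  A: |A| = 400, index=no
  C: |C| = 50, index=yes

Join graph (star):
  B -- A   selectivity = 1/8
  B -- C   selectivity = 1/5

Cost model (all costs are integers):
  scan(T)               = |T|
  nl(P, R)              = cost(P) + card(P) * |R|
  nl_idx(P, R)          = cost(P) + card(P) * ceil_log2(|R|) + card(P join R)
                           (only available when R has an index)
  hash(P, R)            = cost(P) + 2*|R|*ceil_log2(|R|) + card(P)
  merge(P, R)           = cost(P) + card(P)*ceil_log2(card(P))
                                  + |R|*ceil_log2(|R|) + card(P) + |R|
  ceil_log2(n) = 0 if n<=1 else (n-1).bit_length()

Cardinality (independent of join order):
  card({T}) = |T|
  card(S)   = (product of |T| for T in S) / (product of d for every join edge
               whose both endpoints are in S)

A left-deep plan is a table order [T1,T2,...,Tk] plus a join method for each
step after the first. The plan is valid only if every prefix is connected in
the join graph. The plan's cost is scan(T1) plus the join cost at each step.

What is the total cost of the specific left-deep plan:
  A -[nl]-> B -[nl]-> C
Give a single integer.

116400

step 1: scan A: cost=400, card=400
step 2: join B via nl
    card(P join B) = 400*40/(8) = 2000
    cost = 400 + 400*40 = 16400
step 3: join C via nl
    card(P join C) = 2000*50/(5) = 20000
    cost = 16400 + 2000*50 = 116400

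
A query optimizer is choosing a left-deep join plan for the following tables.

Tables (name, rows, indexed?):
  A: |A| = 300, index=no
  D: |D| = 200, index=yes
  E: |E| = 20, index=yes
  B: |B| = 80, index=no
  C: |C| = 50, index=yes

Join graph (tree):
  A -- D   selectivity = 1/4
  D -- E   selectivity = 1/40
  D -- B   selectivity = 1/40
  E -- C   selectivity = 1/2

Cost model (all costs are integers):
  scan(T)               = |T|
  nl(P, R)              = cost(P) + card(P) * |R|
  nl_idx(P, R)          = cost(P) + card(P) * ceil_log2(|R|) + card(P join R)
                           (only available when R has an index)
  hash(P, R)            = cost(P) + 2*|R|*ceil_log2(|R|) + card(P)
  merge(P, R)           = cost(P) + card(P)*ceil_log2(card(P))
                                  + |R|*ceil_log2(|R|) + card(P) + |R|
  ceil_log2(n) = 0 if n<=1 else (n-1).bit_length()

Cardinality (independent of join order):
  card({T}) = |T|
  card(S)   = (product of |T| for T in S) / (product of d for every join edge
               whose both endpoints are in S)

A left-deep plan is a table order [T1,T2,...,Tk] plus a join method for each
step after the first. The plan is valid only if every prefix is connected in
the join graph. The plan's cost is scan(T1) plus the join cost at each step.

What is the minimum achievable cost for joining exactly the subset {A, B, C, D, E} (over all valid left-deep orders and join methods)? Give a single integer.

Selinger DP over subsets of {A,B,C,D,E}:
  {A}: scan cost=300, card=300
  {D}: scan cost=200, card=200
  {E}: scan cost=20, card=20
  {B}: scan cost=80, card=80
  {C}: scan cost=50, card=50
  {AD}: card=15000; try (D,hash)→3800, (A,merge)→5000, (D,merge)→5100, (A,hash)→5800, (D,nl_idx)→17700, (A,nl)→60200 …(+1); best=3800 via (D,hash)
  {DE}: card=100; try (D,nl_idx)→280, (E,hash)→600, (E,nl_idx)→1300, (D,merge)→1940, (E,merge)→2120, (D,hash)→3240 …(+2); best=280 via (D,nl_idx)
  {BD}: card=400; try (D,nl_idx)→1120, (B,hash)→1520, (D,merge)→2520, (B,merge)→2640, (D,hash)→3360, (D,nl)→16080 …(+1); best=1120 via (D,nl_idx)
  {CE}: card=500; try (E,hash)→300, (C,merge)→490, (E,merge)→520, (C,hash)→640, (C,nl_idx)→640, (E,nl_idx)→800 …(+2); best=300 via (E,hash)
  {ADE}: card=7500; try (A,merge)→4080, (A,hash)→5780, (E,hash)→19000, (A,nl)→30280, (E,nl_idx)→86300, (E,merge)→228920 …(+1); best=4080 via (A,merge)
  {ABD}: card=30000; try (A,hash)→6920, (A,merge)→8120, (B,hash)→19920, (A,nl)→121120, (B,merge)→229440, (B,nl)→1203800; best=6920 via (A,hash)
  {BDE}: card=200; try (B,hash)→1500, (E,hash)→1720, (B,merge)→1720, (E,nl_idx)→3320, (E,merge)→5240, (B,nl)→8280 …(+1); best=1500 via (B,hash)
  {CDE}: card=2500; try (C,hash)→980, (C,merge)→1430, (C,nl_idx)→3380, (D,hash)→4000, (C,nl)→5280, (D,nl_idx)→6800 …(+2); best=980 via (C,hash)
  {ABDE}: card=15000; try (A,merge)→6300, (A,hash)→7100, (B,hash)→12700, (E,hash)→37120, (A,nl)→61500, (B,merge)→109720 …(+4); best=6300 via (A,merge)
  {ACDE}: card=187500; try (A,hash)→8880, (C,hash)→12180, (A,merge)→36480, (C,merge)→109430, (C,nl_idx)→236580, (C,nl)→379080 …(+1); best=8880 via (A,hash)
  {BCDE}: card=5000; try (C,hash)→2300, (C,merge)→3650, (B,hash)→4600, (C,nl_idx)→7700, (C,nl)→11500, (B,merge)→34120 …(+1); best=2300 via (C,hash)
  {ABCDE}: card=375000; try (A,hash)→12700, (C,hash)→21900, (A,merge)→75300, (B,hash)→197500, (C,merge)→231650, (C,nl_idx)→471300 …(+4); best=12700 via (A,hash)

12700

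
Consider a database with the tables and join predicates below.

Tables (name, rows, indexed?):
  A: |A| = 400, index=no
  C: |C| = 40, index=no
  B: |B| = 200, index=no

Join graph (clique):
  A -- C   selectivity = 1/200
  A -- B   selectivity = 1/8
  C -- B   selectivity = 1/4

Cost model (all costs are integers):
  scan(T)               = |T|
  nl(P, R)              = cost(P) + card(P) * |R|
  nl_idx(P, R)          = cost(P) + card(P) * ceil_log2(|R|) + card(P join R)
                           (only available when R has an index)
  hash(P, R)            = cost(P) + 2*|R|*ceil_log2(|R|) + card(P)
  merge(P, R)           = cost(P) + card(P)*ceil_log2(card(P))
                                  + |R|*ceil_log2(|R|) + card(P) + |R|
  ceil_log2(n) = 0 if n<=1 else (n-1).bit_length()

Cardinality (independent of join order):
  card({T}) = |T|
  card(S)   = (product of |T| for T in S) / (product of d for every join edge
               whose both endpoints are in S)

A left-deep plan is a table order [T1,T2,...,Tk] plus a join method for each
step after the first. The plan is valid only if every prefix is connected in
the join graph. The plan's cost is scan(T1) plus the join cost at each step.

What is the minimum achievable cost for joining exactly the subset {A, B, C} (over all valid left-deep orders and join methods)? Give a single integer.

3720

Selinger DP over subsets of {A,B,C}:
  {A}: scan cost=400, card=400
  {C}: scan cost=40, card=40
  {B}: scan cost=200, card=200
  {AC}: card=80; try (C,hash)→1280, (A,merge)→4320, (C,merge)→4680, (A,hash)→7280, (A,nl)→16040, (C,nl)→16400; best=1280 via (C,hash)
  {AB}: card=10000; try (B,hash)→4000, (A,merge)→6000, (B,merge)→6200, (A,hash)→7600, (A,nl)→80200, (B,nl)→80400; best=4000 via (B,hash)
  {BC}: card=2000; try (C,hash)→880, (B,merge)→2120, (C,merge)→2280, (B,hash)→3280, (B,nl)→8040, (C,nl)→8200; best=880 via (C,hash)
  {ABC}: card=500; try (B,merge)→3720, (B,hash)→4560, (A,hash)→10080, (C,hash)→14480, (B,nl)→17280, (A,merge)→28880 …(+3); best=3720 via (B,merge)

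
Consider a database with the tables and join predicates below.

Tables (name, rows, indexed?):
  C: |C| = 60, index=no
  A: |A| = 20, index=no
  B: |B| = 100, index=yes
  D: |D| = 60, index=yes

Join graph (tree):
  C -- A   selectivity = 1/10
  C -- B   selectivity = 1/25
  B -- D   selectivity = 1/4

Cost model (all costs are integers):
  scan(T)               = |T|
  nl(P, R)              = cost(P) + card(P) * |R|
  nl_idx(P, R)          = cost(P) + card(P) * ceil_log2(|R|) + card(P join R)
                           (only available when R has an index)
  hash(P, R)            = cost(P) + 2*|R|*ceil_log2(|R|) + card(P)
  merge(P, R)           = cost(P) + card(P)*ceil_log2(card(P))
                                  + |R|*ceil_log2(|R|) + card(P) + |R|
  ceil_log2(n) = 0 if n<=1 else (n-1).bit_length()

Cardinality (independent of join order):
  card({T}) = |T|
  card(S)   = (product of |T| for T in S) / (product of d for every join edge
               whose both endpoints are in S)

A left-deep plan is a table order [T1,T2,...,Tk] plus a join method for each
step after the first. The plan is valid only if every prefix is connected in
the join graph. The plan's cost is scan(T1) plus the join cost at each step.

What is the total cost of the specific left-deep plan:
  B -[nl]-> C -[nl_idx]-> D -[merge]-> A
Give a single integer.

58060

step 1: scan B: cost=100, card=100
step 2: join C via nl
    card(P join C) = 100*60/(25) = 240
    cost = 100 + 100*60 = 6100
step 3: join D via nl_idx
    card(P join D) = 240*60/(4) = 3600
    cost = 6100 + 240*6 + 3600 = 11140
step 4: join A via merge
    card(P join A) = 3600*20/(10) = 7200
    cost = 11140 + 3600*12 + 20*5 + 3600 + 20 = 58060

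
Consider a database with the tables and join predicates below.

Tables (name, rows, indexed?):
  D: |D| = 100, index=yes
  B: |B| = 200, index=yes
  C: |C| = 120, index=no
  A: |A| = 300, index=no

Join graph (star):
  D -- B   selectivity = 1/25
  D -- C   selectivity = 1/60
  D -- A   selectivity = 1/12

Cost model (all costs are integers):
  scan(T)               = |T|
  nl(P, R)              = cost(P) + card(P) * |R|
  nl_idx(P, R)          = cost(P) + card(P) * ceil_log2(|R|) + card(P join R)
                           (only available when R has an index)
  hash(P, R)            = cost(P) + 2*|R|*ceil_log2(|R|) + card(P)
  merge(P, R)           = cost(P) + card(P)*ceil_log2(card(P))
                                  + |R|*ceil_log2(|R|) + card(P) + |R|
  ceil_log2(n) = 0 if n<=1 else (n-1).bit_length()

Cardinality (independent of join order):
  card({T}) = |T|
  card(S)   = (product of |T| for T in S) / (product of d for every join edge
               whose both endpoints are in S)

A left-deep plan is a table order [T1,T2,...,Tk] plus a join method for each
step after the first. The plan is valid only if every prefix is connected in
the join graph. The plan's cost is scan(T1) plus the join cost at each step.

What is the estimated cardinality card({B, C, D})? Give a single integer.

Tables in S: B(200), C(120), D(100)
Edges inside S: D-B(d=25), D-C(d=60)
numerator = 200 * 120 * 100 = 2400000
denominator = 25 * 60 = 1500
card(S) = 2400000 / 1500 = 1600

1600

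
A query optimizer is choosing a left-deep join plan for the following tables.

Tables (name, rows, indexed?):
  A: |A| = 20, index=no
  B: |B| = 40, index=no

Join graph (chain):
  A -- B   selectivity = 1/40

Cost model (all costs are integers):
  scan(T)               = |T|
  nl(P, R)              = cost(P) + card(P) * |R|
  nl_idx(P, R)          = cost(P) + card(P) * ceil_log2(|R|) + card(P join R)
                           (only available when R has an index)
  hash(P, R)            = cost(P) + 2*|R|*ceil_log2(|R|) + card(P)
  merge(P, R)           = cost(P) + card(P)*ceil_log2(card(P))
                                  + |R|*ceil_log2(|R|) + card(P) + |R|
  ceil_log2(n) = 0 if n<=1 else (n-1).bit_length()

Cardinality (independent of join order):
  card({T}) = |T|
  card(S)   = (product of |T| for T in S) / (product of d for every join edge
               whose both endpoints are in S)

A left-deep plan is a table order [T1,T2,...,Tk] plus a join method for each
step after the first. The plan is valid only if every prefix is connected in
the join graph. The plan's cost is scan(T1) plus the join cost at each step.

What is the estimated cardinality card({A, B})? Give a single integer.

Tables in S: A(20), B(40)
Edges inside S: A-B(d=40)
numerator = 20 * 40 = 800
denominator = 40 = 40
card(S) = 800 / 40 = 20

20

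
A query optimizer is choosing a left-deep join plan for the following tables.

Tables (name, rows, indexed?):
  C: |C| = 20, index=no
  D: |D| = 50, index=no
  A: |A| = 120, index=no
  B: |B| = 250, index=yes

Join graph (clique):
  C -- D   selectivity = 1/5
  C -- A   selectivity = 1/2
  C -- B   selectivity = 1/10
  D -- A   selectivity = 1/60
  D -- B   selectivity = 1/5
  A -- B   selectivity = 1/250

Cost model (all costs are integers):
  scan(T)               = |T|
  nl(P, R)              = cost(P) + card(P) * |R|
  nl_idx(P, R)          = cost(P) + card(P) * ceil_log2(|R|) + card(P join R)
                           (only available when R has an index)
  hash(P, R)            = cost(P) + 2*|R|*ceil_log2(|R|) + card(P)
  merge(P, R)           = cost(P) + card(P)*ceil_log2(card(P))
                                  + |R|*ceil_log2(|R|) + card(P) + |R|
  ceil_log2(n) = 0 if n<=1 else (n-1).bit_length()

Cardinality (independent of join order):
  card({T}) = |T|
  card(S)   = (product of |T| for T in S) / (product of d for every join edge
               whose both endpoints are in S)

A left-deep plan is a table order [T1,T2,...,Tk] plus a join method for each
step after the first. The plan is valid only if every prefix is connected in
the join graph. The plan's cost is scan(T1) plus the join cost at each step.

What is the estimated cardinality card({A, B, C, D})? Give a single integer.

Tables in S: A(120), B(250), C(20), D(50)
Edges inside S: C-D(d=5), C-A(d=2), C-B(d=10), D-A(d=60), D-B(d=5), A-B(d=250)
numerator = 120 * 250 * 20 * 50 = 30000000
denominator = 5 * 2 * 10 * 60 * 5 * 250 = 7500000
card(S) = 30000000 / 7500000 = 4

4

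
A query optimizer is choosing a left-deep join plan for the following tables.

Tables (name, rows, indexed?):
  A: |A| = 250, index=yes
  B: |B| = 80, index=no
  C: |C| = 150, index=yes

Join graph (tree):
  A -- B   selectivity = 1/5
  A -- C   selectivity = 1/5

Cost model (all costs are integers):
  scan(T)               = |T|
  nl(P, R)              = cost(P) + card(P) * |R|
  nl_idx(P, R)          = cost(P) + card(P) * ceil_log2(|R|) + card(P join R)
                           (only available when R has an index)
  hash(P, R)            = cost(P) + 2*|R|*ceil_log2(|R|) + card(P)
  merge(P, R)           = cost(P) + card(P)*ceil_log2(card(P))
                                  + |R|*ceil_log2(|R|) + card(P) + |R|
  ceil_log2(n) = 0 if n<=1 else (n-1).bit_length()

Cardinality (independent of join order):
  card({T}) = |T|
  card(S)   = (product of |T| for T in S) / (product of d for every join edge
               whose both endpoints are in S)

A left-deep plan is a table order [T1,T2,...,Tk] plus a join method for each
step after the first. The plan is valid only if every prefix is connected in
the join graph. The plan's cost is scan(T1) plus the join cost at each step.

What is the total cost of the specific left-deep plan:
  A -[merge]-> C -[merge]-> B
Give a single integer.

step 1: scan A: cost=250, card=250
step 2: join C via merge
    card(P join C) = 250*150/(5) = 7500
    cost = 250 + 250*8 + 150*8 + 250 + 150 = 3850
step 3: join B via merge
    card(P join B) = 7500*80/(5) = 120000
    cost = 3850 + 7500*13 + 80*7 + 7500 + 80 = 109490

109490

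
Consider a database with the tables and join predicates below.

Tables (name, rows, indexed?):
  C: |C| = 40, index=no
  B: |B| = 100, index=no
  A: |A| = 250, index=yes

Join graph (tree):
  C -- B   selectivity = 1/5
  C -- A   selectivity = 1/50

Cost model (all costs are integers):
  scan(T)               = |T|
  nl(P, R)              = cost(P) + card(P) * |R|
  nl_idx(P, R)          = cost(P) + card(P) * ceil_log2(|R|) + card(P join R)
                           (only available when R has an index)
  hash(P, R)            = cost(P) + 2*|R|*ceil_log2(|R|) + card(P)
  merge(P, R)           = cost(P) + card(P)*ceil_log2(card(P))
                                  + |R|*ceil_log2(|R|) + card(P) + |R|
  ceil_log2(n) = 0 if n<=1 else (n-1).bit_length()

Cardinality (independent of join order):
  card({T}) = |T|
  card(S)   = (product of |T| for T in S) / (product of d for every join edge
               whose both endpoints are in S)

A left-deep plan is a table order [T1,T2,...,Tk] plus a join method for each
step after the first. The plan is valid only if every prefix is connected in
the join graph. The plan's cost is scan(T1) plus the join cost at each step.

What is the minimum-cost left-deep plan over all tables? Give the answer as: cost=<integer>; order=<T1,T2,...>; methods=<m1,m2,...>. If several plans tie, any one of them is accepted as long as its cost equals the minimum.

Selinger DP (subsets sized 1..n):
  {C}: scan cost=40, card=40
  {B}: scan cost=100, card=100
  {A}: scan cost=250, card=250
  {BC}: card=800; try (C,hash)→680, (B,merge)→1120, (C,merge)→1180, (B,hash)→1480, (B,nl)→4040, (C,nl)→4100; best=680 via (C,hash)
  {AC}: card=200; try (A,nl_idx)→560, (C,hash)→980, (A,merge)→2570, (C,merge)→2780, (A,hash)→4080, (A,nl)→10040 …(+1); best=560 via (A,nl_idx)
  {ABC}: card=4000; try (B,hash)→2160, (B,merge)→3160, (A,hash)→5480, (A,nl_idx)→11080, (A,merge)→11730, (B,nl)→20560 …(+1); best=2160 via (B,hash)

cost=2160; order=C,A,B; methods=nl_idx,hash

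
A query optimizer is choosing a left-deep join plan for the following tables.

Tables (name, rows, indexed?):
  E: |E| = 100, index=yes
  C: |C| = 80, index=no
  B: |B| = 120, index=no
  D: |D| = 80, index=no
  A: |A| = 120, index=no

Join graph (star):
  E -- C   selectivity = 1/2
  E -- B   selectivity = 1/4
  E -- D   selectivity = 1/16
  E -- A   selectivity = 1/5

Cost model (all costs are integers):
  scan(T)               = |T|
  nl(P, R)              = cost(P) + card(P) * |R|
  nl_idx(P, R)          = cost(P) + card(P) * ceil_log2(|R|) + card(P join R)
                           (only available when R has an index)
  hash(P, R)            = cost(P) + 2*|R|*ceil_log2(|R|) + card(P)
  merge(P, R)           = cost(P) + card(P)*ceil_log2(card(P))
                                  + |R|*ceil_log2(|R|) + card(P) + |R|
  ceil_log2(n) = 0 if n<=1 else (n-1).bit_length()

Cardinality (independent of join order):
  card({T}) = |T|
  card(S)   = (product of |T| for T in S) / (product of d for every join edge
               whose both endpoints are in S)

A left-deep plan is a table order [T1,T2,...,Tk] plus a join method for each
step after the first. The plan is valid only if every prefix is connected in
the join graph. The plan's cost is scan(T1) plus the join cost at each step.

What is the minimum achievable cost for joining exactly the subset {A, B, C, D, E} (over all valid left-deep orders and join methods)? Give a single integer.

378120

Selinger DP over subsets of {A,B,C,D,E}:
  {E}: scan cost=100, card=100
  {C}: scan cost=80, card=80
  {B}: scan cost=120, card=120
  {D}: scan cost=80, card=80
  {A}: scan cost=120, card=120
  {CE}: card=4000; try (C,hash)→1320, (E,merge)→1520, (C,merge)→1540, (E,hash)→1560, (E,nl_idx)→4640, (E,nl)→8080 …(+1); best=1320 via (C,hash)
  {BE}: card=3000; try (E,hash)→1640, (B,merge)→1860, (E,merge)→1880, (B,hash)→1880, (E,nl_idx)→3960, (B,nl)→12100 …(+1); best=1640 via (E,hash)
  {DE}: card=500; try (E,nl_idx)→1140, (D,hash)→1320, (E,merge)→1520, (D,merge)→1540, (E,hash)→1560, (E,nl)→8080 …(+1); best=1140 via (E,nl_idx)
  {AE}: card=2400; try (E,hash)→1640, (A,merge)→1860, (E,merge)→1880, (A,hash)→1880, (E,nl_idx)→3360, (A,nl)→12100 …(+1); best=1640 via (E,hash)
  {BCE}: card=120000; try (C,hash)→5760, (B,hash)→7000, (C,merge)→41280, (B,merge)→54280, (C,nl)→241640, (B,nl)→481320; best=5760 via (C,hash)
  {CDE}: card=20000; try (C,hash)→2760, (D,hash)→6440, (C,merge)→6780, (C,nl)→41140, (D,merge)→53960, (D,nl)→321320; best=2760 via (C,hash)
  {ACE}: card=96000; try (C,hash)→5160, (A,hash)→7000, (C,merge)→33480, (A,merge)→54280, (C,nl)→193640, (A,nl)→481320; best=5160 via (C,hash)
  {BDE}: card=15000; try (B,hash)→3320, (D,hash)→5760, (B,merge)→7100, (D,merge)→41280, (B,nl)→61140, (D,nl)→241640; best=3320 via (B,hash)
  {ABE}: card=72000; try (B,hash)→5720, (A,hash)→6320, (B,merge)→33800, (A,merge)→41600, (B,nl)→289640, (A,nl)→361640; best=5720 via (B,hash)
  {ADE}: card=12000; try (A,hash)→3320, (D,hash)→5160, (A,merge)→7100, (D,merge)→33480, (A,nl)→61140, (D,nl)→193640; best=3320 via (A,hash)
  {BCDE}: card=600000; try (C,hash)→19440, (B,hash)→24440, (D,hash)→126880, (C,merge)→228960, (B,merge)→323720, (C,nl)→1203320 …(+3); best=19440 via (C,hash)
  {ABCE}: card=2880000; try (C,hash)→78840, (B,hash)→102840, (A,hash)→127440, (C,merge)→1302360, (B,merge)→1734120, (A,merge)→2166720 …(+3); best=78840 via (C,hash)
  {ACDE}: card=480000; try (C,hash)→16440, (A,hash)→24440, (D,hash)→102280, (C,merge)→183960, (A,merge)→323720, (C,nl)→963320 …(+3); best=16440 via (C,hash)
  {ABDE}: card=360000; try (B,hash)→17000, (A,hash)→20000, (D,hash)→78840, (B,merge)→184280, (A,merge)→229280, (D,merge)→1302360 …(+3); best=17000 via (B,hash)
  {ABCDE}: card=14400000; try (C,hash)→378120, (B,hash)→498120, (A,hash)→621120, (D,hash)→2959960, (C,merge)→7217640, (B,merge)→9617400 …(+6); best=378120 via (C,hash)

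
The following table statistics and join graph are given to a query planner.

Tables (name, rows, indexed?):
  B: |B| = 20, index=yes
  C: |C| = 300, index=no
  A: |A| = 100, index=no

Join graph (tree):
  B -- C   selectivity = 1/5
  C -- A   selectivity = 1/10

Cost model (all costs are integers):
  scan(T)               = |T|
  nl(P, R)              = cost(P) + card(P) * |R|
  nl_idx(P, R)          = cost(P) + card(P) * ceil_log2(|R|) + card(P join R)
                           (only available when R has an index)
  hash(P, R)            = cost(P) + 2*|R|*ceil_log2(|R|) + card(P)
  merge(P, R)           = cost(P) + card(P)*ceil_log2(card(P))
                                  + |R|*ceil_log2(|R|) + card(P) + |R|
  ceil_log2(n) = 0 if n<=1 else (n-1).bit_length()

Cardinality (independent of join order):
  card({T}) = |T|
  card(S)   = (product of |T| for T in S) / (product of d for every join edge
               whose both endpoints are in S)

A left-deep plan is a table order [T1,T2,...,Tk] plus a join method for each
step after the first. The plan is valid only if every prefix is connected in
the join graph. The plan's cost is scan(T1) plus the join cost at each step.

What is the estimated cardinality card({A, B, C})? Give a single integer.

Tables in S: A(100), B(20), C(300)
Edges inside S: B-C(d=5), C-A(d=10)
numerator = 100 * 20 * 300 = 600000
denominator = 5 * 10 = 50
card(S) = 600000 / 50 = 12000

12000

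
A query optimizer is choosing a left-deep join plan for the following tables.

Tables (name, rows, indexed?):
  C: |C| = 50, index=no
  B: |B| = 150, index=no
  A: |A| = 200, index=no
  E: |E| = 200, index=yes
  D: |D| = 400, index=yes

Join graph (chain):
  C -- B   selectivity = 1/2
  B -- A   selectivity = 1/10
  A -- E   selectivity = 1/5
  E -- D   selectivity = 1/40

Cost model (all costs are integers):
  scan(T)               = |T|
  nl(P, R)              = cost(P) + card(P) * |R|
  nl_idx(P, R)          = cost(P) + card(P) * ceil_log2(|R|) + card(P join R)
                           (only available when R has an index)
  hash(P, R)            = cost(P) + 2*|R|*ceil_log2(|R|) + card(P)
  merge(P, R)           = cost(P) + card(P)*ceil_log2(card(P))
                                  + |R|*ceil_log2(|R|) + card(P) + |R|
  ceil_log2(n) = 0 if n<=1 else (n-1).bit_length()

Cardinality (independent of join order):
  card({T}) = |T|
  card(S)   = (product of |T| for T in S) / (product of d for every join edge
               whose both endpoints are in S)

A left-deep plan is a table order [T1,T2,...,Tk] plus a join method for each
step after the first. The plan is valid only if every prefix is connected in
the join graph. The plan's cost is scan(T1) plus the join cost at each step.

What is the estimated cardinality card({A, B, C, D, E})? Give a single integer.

30000000

Tables in S: A(200), B(150), C(50), D(400), E(200)
Edges inside S: C-B(d=2), B-A(d=10), A-E(d=5), E-D(d=40)
numerator = 200 * 150 * 50 * 400 * 200 = 120000000000
denominator = 2 * 10 * 5 * 40 = 4000
card(S) = 120000000000 / 4000 = 30000000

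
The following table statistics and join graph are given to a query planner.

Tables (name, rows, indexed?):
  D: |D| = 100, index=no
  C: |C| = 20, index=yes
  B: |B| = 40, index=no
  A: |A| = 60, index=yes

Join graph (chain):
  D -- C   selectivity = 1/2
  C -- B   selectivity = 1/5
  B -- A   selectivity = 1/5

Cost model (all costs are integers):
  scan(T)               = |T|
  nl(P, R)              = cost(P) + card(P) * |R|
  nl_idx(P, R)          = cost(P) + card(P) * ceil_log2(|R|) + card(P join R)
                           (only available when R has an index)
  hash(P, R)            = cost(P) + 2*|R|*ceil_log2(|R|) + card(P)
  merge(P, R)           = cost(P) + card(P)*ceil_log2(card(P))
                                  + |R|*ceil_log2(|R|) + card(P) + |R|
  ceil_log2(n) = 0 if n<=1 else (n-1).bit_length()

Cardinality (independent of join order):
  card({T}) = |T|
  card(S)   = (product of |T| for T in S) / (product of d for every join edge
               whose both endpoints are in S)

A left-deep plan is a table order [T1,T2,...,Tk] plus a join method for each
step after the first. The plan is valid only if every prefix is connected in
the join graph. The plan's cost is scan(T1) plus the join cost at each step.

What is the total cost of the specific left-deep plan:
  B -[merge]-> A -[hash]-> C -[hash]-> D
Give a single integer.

step 1: scan B: cost=40, card=40
step 2: join A via merge
    card(P join A) = 40*60/(5) = 480
    cost = 40 + 40*6 + 60*6 + 40 + 60 = 740
step 3: join C via hash
    card(P join C) = 480*20/(5) = 1920
    cost = 740 + 2*20*5 + 480 = 1420
step 4: join D via hash
    card(P join D) = 1920*100/(2) = 96000
    cost = 1420 + 2*100*7 + 1920 = 4740

4740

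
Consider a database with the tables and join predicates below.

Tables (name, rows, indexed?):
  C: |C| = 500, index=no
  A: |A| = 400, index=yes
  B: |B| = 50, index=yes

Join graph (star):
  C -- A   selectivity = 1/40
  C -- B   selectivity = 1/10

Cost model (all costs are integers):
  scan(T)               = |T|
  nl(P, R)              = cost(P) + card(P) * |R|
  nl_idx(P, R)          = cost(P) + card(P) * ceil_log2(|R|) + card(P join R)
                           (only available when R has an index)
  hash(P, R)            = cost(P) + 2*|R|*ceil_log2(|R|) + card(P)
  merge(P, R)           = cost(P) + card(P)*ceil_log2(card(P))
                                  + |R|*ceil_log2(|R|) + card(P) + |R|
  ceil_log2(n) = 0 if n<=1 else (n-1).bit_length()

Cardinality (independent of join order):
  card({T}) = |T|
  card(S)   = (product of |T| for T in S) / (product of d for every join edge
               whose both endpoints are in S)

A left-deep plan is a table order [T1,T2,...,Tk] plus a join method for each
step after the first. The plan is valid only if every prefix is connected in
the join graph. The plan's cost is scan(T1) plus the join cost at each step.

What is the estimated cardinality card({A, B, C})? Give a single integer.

Tables in S: A(400), B(50), C(500)
Edges inside S: C-A(d=40), C-B(d=10)
numerator = 400 * 50 * 500 = 10000000
denominator = 40 * 10 = 400
card(S) = 10000000 / 400 = 25000

25000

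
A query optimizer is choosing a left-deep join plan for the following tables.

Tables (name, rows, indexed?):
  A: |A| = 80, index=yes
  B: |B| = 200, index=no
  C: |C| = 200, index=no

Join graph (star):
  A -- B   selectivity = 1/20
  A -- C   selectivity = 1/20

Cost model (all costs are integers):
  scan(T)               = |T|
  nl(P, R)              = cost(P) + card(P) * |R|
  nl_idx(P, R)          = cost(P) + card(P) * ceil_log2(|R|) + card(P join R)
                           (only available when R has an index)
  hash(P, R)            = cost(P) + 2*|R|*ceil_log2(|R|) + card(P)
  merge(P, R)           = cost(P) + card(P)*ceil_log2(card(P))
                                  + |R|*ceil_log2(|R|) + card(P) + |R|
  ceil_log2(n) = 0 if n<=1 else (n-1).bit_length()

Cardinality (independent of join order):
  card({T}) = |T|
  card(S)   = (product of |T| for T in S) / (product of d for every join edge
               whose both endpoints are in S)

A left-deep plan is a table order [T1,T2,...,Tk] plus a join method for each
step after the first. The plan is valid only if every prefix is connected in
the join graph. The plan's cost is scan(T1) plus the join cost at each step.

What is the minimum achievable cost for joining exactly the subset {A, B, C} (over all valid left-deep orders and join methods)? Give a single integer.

Selinger DP over subsets of {A,B,C}:
  {A}: scan cost=80, card=80
  {B}: scan cost=200, card=200
  {C}: scan cost=200, card=200
  {AB}: card=800; try (A,hash)→1520, (A,nl_idx)→2400, (B,merge)→2520, (A,merge)→2640, (B,hash)→3360, (B,nl)→16080 …(+1); best=1520 via (A,hash)
  {AC}: card=800; try (A,hash)→1520, (A,nl_idx)→2400, (C,merge)→2520, (A,merge)→2640, (C,hash)→3360, (C,nl)→16080 …(+1); best=1520 via (A,hash)
  {ABC}: card=8000; try (C,hash)→5520, (B,hash)→5520, (C,merge)→12120, (B,merge)→12120, (C,nl)→161520, (B,nl)→161520; best=5520 via (C,hash)

5520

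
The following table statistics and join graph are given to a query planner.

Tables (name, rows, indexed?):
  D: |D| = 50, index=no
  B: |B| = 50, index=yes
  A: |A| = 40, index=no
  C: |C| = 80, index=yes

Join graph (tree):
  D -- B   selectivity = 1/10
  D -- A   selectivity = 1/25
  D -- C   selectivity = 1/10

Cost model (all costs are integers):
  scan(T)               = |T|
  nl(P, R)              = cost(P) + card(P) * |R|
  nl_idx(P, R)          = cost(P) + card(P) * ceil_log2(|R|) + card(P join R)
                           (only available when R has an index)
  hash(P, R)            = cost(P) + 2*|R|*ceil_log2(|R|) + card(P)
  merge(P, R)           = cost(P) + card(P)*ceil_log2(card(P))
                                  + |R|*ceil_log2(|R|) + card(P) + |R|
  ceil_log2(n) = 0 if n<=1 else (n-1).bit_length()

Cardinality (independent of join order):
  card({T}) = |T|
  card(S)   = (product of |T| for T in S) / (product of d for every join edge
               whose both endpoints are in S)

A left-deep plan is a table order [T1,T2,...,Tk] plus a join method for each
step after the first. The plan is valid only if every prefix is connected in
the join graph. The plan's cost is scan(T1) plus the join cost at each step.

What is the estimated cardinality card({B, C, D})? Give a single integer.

Tables in S: B(50), C(80), D(50)
Edges inside S: D-B(d=10), D-C(d=10)
numerator = 50 * 80 * 50 = 200000
denominator = 10 * 10 = 100
card(S) = 200000 / 100 = 2000

2000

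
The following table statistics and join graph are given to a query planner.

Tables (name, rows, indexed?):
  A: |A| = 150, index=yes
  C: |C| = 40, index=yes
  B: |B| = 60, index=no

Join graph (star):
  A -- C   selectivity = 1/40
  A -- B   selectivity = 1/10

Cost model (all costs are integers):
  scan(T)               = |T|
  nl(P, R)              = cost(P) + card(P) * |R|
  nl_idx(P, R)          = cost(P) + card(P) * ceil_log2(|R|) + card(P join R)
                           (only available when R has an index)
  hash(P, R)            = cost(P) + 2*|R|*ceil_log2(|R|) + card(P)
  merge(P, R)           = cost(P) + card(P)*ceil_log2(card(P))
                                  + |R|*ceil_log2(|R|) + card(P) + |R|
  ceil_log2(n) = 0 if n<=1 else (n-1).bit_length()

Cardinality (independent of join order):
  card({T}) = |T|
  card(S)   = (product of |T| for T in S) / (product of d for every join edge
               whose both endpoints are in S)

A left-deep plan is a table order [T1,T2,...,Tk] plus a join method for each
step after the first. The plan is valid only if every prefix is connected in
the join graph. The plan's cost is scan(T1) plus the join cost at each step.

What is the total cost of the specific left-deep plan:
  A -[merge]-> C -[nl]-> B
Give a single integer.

10780

step 1: scan A: cost=150, card=150
step 2: join C via merge
    card(P join C) = 150*40/(40) = 150
    cost = 150 + 150*8 + 40*6 + 150 + 40 = 1780
step 3: join B via nl
    card(P join B) = 150*60/(10) = 900
    cost = 1780 + 150*60 = 10780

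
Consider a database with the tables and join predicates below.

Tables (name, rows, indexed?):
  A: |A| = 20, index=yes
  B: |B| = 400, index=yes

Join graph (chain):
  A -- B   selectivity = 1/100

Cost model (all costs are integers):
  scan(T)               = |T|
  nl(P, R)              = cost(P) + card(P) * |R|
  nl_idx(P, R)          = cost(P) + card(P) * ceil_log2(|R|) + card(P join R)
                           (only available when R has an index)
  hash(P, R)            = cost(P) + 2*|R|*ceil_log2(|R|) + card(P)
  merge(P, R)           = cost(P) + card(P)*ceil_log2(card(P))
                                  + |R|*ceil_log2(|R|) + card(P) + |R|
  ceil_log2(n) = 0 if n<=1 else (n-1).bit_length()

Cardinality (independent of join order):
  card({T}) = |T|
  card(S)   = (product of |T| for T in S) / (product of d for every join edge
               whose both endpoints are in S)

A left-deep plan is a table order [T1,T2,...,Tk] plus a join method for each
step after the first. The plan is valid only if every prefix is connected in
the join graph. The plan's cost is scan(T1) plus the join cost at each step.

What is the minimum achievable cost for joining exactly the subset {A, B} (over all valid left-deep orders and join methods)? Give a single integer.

Selinger DP over subsets of {A,B}:
  {A}: scan cost=20, card=20
  {B}: scan cost=400, card=400
  {AB}: card=80; try (B,nl_idx)→280, (A,hash)→1000, (A,nl_idx)→2480, (B,merge)→4140, (A,merge)→4520, (B,hash)→7240 …(+2); best=280 via (B,nl_idx)

280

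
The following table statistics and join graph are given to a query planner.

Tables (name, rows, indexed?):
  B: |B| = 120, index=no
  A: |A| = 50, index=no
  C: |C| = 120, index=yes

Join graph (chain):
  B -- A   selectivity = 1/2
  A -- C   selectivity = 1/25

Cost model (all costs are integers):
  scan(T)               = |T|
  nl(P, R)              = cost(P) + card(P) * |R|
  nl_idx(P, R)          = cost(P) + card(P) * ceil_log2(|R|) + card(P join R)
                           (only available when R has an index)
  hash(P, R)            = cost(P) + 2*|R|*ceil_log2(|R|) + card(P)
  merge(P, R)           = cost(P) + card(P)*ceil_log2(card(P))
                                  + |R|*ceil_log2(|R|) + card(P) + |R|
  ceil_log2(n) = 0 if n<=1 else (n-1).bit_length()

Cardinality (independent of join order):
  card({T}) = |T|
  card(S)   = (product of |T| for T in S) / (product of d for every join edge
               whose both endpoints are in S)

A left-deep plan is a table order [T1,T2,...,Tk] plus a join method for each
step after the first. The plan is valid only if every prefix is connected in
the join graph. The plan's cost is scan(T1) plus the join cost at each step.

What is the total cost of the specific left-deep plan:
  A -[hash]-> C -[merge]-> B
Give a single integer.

step 1: scan A: cost=50, card=50
step 2: join C via hash
    card(P join C) = 50*120/(25) = 240
    cost = 50 + 2*120*7 + 50 = 1780
step 3: join B via merge
    card(P join B) = 240*120/(2) = 14400
    cost = 1780 + 240*8 + 120*7 + 240 + 120 = 4900

4900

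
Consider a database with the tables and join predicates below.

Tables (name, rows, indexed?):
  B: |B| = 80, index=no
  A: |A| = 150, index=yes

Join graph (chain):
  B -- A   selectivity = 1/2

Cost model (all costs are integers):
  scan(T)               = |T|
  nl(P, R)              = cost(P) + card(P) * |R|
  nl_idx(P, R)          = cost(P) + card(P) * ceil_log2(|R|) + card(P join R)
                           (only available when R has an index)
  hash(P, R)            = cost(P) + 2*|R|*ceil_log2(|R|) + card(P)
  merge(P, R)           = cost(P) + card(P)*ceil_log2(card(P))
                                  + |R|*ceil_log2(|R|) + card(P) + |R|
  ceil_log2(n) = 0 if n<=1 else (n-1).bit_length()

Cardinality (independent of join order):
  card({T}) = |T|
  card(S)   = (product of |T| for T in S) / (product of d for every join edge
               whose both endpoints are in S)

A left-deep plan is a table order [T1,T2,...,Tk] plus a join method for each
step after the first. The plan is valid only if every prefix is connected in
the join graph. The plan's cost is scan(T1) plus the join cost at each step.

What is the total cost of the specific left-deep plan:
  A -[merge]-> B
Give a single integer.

step 1: scan A: cost=150, card=150
step 2: join B via merge
    card(P join B) = 150*80/(2) = 6000
    cost = 150 + 150*8 + 80*7 + 150 + 80 = 2140

2140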